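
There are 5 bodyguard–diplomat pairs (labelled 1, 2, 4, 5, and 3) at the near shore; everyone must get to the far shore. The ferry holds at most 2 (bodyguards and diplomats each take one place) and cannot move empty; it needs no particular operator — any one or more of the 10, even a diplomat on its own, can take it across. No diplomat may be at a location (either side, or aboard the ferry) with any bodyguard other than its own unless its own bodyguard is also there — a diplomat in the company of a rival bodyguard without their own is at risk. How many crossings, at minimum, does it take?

Following every safe sequence of crossings from the start, the most of the 10 that can be at the far shore as the ferry arrives there on crossings 1, 3, 5, 7 is 2, 3, 4, 5 respectively; the best ever achieved is 5 of 10.
From crossing 9 on, no configuration arises that was not already reachable earlier: only 82 distinct safe configurations (who is on which side, and where the ferry is) can ever be reached, none of them has everyone across, and every continuation just revisits them. So no valid plan exists.

impossible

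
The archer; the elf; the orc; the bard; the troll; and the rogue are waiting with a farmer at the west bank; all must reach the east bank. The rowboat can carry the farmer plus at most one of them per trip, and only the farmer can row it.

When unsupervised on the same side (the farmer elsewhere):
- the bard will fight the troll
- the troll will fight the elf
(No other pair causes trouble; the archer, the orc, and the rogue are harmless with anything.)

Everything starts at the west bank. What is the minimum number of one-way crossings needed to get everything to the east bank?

Counting alone: the farmer can take at most 1 across per trip to the east bank, so moving all 6 needs at least 6 loaded trips out, with a return between consecutive ones — at least 11 crossings.
The safety rule pushes this higher. Following every safe sequence of crossings, the most of the 6 that can be at the east bank as the rowboat arrives there on crossing 11 is 5 — never all 6.
So no plan with fewer than 13 crossings exists, and this one achieves 13:
1. Farmer goes to the east bank with the troll.  [the west bank: the archer, the bard, the elf, the orc, the rogue | the east bank: the troll]
2. Farmer goes back to the west bank alone.  [the west bank: the archer, the bard, the elf, the orc, the rogue | the east bank: the troll]
3. Farmer goes to the east bank with the archer.  [the west bank: the bard, the elf, the orc, the rogue | the east bank: the archer, the troll]
4. Farmer goes back to the west bank alone.  [the west bank: the bard, the elf, the orc, the rogue | the east bank: the archer, the troll]
5. Farmer goes to the east bank with the elf.  [the west bank: the bard, the orc, the rogue | the east bank: the archer, the elf, the troll]
6. Farmer goes back to the west bank with the troll.  [the west bank: the bard, the orc, the rogue, the troll | the east bank: the archer, the elf]
7. Farmer goes to the east bank with the bard.  [the west bank: the orc, the rogue, the troll | the east bank: the archer, the bard, the elf]
8. Farmer goes back to the west bank alone.  [the west bank: the orc, the rogue, the troll | the east bank: the archer, the bard, the elf]
9. Farmer goes to the east bank with the orc.  [the west bank: the rogue, the troll | the east bank: the archer, the bard, the elf, the orc]
10. Farmer goes back to the west bank alone.  [the west bank: the rogue, the troll | the east bank: the archer, the bard, the elf, the orc]
11. Farmer goes to the east bank with the rogue.  [the west bank: the troll | the east bank: the archer, the bard, the elf, the orc, the rogue]
12. Farmer goes back to the west bank alone.  [the west bank: the troll | the east bank: the archer, the bard, the elf, the orc, the rogue]
13. Farmer goes to the east bank with the troll.  [the west bank: — | the east bank: the archer, the bard, the elf, the orc, the rogue, the troll]

13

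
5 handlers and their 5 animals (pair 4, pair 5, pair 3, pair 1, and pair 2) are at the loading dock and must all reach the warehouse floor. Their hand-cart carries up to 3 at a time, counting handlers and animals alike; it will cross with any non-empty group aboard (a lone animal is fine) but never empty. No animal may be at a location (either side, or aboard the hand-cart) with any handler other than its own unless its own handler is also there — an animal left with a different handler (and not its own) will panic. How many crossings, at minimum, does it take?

11

Counting alone: each trip to the warehouse floor takes at most 3 across and each return brings at least 1 back, so after t trips out (and t−1 returns) at most 3t − (t−1) of the 10 are across; that first reaches 10 at t = 5, so at least 9 crossings are needed.
The safety rule pushes this higher. Following every safe sequence of crossings, the most of the 10 that can be at the warehouse floor as the hand-cart arrives there on crossing 9 is 9 — never all 10.
So no plan with fewer than 11 crossings exists, and this one achieves 11:
1. animal 4 and handler 4 cross → the warehouse floor.
2. handler 4 crosses ← the loading dock.
3. animal 1, animal 3, and animal 5 cross → the warehouse floor.
4. animal 4 crosses ← the loading dock.
5. handler 1, handler 3, and handler 5 cross → the warehouse floor.
6. animal 5 and handler 5 cross ← the loading dock.
7. handler 2, handler 4, and handler 5 cross → the warehouse floor.
8. animal 3 crosses ← the loading dock.
9. animal 4 and animal 5 cross → the warehouse floor.
10. animal 4 crosses ← the loading dock.
11. animal 2, animal 3, and animal 4 cross → the warehouse floor.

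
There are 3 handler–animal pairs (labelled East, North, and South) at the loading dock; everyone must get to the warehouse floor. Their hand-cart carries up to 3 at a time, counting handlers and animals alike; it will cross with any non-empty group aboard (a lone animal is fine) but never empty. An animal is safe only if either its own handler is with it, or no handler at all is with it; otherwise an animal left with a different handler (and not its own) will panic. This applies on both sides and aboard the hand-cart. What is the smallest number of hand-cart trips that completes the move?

5

Counting alone: each trip to the warehouse floor takes at most 3 across and each return brings at least 1 back, so after t trips out (and t−1 returns) at most 3t − (t−1) of the 6 are across; that first reaches 6 at t = 3, so at least 5 crossings are needed.
The plan below uses exactly 5 crossings, so it is optimal:
1. animal East and handler East cross → the warehouse floor.
2. handler East crosses ← the loading dock.
3. handler East, handler North, and handler South cross → the warehouse floor.
4. animal East crosses ← the loading dock.
5. animal East, animal North, and animal South cross → the warehouse floor.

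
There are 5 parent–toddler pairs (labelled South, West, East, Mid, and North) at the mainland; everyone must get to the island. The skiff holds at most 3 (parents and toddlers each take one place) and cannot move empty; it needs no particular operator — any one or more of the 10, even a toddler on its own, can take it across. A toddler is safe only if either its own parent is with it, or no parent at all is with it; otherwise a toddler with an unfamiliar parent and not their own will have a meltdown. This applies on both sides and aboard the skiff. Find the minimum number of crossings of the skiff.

Counting alone: each trip to the island takes at most 3 across and each return brings at least 1 back, so after t trips out (and t−1 returns) at most 3t − (t−1) of the 10 are across; that first reaches 10 at t = 5, so at least 9 crossings are needed.
The safety rule pushes this higher. Following every safe sequence of crossings, the most of the 10 that can be at the island as the skiff arrives there on crossing 9 is 9 — never all 10.
So no plan with fewer than 11 crossings exists, and this one achieves 11:
1. parent South and toddler South cross → the island.
2. parent South crosses ← the mainland.
3. toddler East, toddler Mid, and toddler West cross → the island.
4. toddler South crosses ← the mainland.
5. parent East, parent Mid, and parent West cross → the island.
6. parent West and toddler West cross ← the mainland.
7. parent North, parent South, and parent West cross → the island.
8. toddler East crosses ← the mainland.
9. toddler South and toddler West cross → the island.
10. toddler South crosses ← the mainland.
11. toddler East, toddler North, and toddler South cross → the island.

11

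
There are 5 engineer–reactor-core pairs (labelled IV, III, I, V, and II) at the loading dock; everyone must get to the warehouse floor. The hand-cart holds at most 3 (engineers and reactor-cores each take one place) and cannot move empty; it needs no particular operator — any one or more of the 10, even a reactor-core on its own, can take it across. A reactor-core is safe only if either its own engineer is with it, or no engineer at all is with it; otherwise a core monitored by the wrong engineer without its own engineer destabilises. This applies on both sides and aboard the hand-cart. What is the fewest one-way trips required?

11

Counting alone: each trip to the warehouse floor takes at most 3 across and each return brings at least 1 back, so after t trips out (and t−1 returns) at most 3t − (t−1) of the 10 are across; that first reaches 10 at t = 5, so at least 9 crossings are needed.
The safety rule pushes this higher. Following every safe sequence of crossings, the most of the 10 that can be at the warehouse floor as the hand-cart arrives there on crossing 9 is 9 — never all 10.
So no plan with fewer than 11 crossings exists, and this one achieves 11:
1. engineer IV and reactor-core IV cross → the warehouse floor.
2. engineer IV crosses ← the loading dock.
3. reactor-core I, reactor-core III, and reactor-core V cross → the warehouse floor.
4. reactor-core IV crosses ← the loading dock.
5. engineer I, engineer III, and engineer V cross → the warehouse floor.
6. engineer III and reactor-core III cross ← the loading dock.
7. engineer II, engineer III, and engineer IV cross → the warehouse floor.
8. reactor-core I crosses ← the loading dock.
9. reactor-core III and reactor-core IV cross → the warehouse floor.
10. reactor-core IV crosses ← the loading dock.
11. reactor-core I, reactor-core II, and reactor-core IV cross → the warehouse floor.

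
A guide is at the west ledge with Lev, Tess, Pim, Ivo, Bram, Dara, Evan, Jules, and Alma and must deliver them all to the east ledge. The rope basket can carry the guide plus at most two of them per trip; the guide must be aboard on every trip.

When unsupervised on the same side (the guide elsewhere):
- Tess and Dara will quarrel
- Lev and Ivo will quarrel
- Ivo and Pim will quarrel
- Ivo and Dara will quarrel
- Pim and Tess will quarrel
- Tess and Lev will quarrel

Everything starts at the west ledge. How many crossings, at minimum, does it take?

Counting alone: the guide can take at most 2 across per trip to the east ledge, so moving all 9 needs at least 5 loaded trips out, with a return between consecutive ones — at least 9 crossings.
The safety rule pushes this higher. Following every safe sequence of crossings, the most of the 9 that can be at the east ledge as the rope basket arrives there on crossing 9 is 8 — never all 9.
So no plan with fewer than 11 crossings exists, and this one achieves 11:
1. Guide goes to the east ledge with Ivo and Tess.  [the west ledge: Alma, Bram, Dara, Evan, Jules, Lev, Pim | the east ledge: Ivo, Tess]
2. Guide goes back to the west ledge alone.  [the west ledge: Alma, Bram, Dara, Evan, Jules, Lev, Pim | the east ledge: Ivo, Tess]
3. Guide goes to the east ledge with Lev.  [the west ledge: Alma, Bram, Dara, Evan, Jules, Pim | the east ledge: Ivo, Lev, Tess]
4. Guide goes back to the west ledge with Ivo and Tess.  [the west ledge: Alma, Bram, Dara, Evan, Ivo, Jules, Pim, Tess | the east ledge: Lev]
5. Guide goes to the east ledge with Dara and Pim.  [the west ledge: Alma, Bram, Evan, Ivo, Jules, Tess | the east ledge: Dara, Lev, Pim]
6. Guide goes back to the west ledge alone.  [the west ledge: Alma, Bram, Evan, Ivo, Jules, Tess | the east ledge: Dara, Lev, Pim]
7. Guide goes to the east ledge with Bram and Evan.  [the west ledge: Alma, Ivo, Jules, Tess | the east ledge: Bram, Dara, Evan, Lev, Pim]
8. Guide goes back to the west ledge alone.  [the west ledge: Alma, Ivo, Jules, Tess | the east ledge: Bram, Dara, Evan, Lev, Pim]
9. Guide goes to the east ledge with Alma and Jules.  [the west ledge: Ivo, Tess | the east ledge: Alma, Bram, Dara, Evan, Jules, Lev, Pim]
10. Guide goes back to the west ledge alone.  [the west ledge: Ivo, Tess | the east ledge: Alma, Bram, Dara, Evan, Jules, Lev, Pim]
11. Guide goes to the east ledge with Ivo and Tess.  [the west ledge: — | the east ledge: Alma, Bram, Dara, Evan, Ivo, Jules, Lev, Pim, Tess]

11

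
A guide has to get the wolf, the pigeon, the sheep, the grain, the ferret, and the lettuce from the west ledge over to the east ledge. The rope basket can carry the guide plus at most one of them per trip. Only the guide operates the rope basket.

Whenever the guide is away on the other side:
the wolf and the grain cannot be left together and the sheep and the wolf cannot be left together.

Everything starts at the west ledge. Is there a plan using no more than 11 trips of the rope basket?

No

Counting alone: the guide can take at most 1 across per trip to the east ledge, so moving all 6 needs at least 6 loaded trips out, with a return between consecutive ones — at least 11 crossings.
The safety rule pushes this higher. Following every safe sequence of crossings, the most of the 6 that can be at the east ledge as the rope basket arrives there on crossing 11 is 5 — never all 6.
So the move cannot be finished within 11 crossings. (The shortest complete plan takes 13:)
1. Guide goes to the east ledge with the wolf.  [the west ledge: the ferret, the grain, the lettuce, the pigeon, the sheep | the east ledge: the wolf]
2. Guide goes back to the west ledge alone.  [the west ledge: the ferret, the grain, the lettuce, the pigeon, the sheep | the east ledge: the wolf]
3. Guide goes to the east ledge with the pigeon.  [the west ledge: the ferret, the grain, the lettuce, the sheep | the east ledge: the pigeon, the wolf]
4. Guide goes back to the west ledge alone.  [the west ledge: the ferret, the grain, the lettuce, the sheep | the east ledge: the pigeon, the wolf]
5. Guide goes to the east ledge with the sheep.  [the west ledge: the ferret, the grain, the lettuce | the east ledge: the pigeon, the sheep, the wolf]
6. Guide goes back to the west ledge with the wolf.  [the west ledge: the ferret, the grain, the lettuce, the wolf | the east ledge: the pigeon, the sheep]
7. Guide goes to the east ledge with the grain.  [the west ledge: the ferret, the lettuce, the wolf | the east ledge: the grain, the pigeon, the sheep]
8. Guide goes back to the west ledge alone.  [the west ledge: the ferret, the lettuce, the wolf | the east ledge: the grain, the pigeon, the sheep]
9. Guide goes to the east ledge with the ferret.  [the west ledge: the lettuce, the wolf | the east ledge: the ferret, the grain, the pigeon, the sheep]
10. Guide goes back to the west ledge alone.  [the west ledge: the lettuce, the wolf | the east ledge: the ferret, the grain, the pigeon, the sheep]
11. Guide goes to the east ledge with the lettuce.  [the west ledge: the wolf | the east ledge: the ferret, the grain, the lettuce, the pigeon, the sheep]
12. Guide goes back to the west ledge alone.  [the west ledge: the wolf | the east ledge: the ferret, the grain, the lettuce, the pigeon, the sheep]
13. Guide goes to the east ledge with the wolf.  [the west ledge: — | the east ledge: the ferret, the grain, the lettuce, the pigeon, the sheep, the wolf]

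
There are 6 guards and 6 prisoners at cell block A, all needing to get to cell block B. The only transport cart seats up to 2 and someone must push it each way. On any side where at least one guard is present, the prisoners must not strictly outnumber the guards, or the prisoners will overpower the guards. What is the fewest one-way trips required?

impossible

Following every safe sequence of crossings from the start, the most of the 12 that can be at cell block B as the transport cart arrives there on crossings 1, 3, 5, 7, 9 is 2, 3, 4, 5, 6 respectively; the best ever achieved is 6 of 12.
From crossing 11 on, no configuration arises that was not already reachable earlier: only 15 distinct safe configurations (who is on which side, and where the transport cart is) can ever be reached, none of them has everyone across, and every continuation just revisits them. They are: 0 guards + 0 prisoners across (transport cart back at the start); 0 guards + 1 prisoner across (transport cart there); 0 guards + 1 prisoner across (transport cart back at the start); 0 guards + 2 prisoners across (transport cart there); 0 guards + 2 prisoners across (transport cart back at the start); 0 guards + 3 prisoners across (transport cart there); 0 guards + 3 prisoners across (transport cart back at the start); 0 guards + 4 prisoners across (transport cart there); 0 guards + 4 prisoners across (transport cart back at the start); 0 guards + 5 prisoners across (transport cart there); 0 guards + 5 prisoners across (transport cart back at the start); 0 guards + 6 prisoners across (transport cart there); 1 guard + 1 prisoner across (transport cart there); 1 guard + 1 prisoner across (transport cart back at the start); 2 guards + 2 prisoners across (transport cart there). So no valid plan exists.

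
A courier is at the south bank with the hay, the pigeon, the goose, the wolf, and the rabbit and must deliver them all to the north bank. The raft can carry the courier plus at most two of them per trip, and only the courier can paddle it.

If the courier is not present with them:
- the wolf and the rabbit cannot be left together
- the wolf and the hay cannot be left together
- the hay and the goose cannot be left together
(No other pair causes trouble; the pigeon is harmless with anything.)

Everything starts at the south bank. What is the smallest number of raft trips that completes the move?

5

Counting alone: the courier can take at most 2 across per trip to the north bank, so moving all 5 needs at least 3 loaded trips out, with a return between consecutive ones — at least 5 crossings.
The plan below uses exactly 5 crossings, so it is optimal:
1. Courier goes to the north bank with the hay and the wolf.  [the south bank: the goose, the pigeon, the rabbit | the north bank: the hay, the wolf]
2. Courier goes back to the south bank with the hay.  [the south bank: the goose, the hay, the pigeon, the rabbit | the north bank: the wolf]
3. Courier goes to the north bank with the goose and the pigeon.  [the south bank: the hay, the rabbit | the north bank: the goose, the pigeon, the wolf]
4. Courier goes back to the south bank alone.  [the south bank: the hay, the rabbit | the north bank: the goose, the pigeon, the wolf]
5. Courier goes to the north bank with the hay and the rabbit.  [the south bank: — | the north bank: the goose, the hay, the pigeon, the rabbit, the wolf]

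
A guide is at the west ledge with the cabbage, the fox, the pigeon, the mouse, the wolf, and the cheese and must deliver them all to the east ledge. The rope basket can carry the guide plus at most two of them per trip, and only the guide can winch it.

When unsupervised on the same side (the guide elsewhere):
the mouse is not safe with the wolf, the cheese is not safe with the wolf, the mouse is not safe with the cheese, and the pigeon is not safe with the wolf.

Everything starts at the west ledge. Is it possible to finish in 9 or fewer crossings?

Yes

Yes — this plan uses 9 crossings (≤ 9):
1. Guide goes to the east ledge with the mouse and the wolf.
2. Guide goes back to the west ledge with the mouse.
3. Guide goes to the east ledge with the cabbage and the mouse.
4. Guide goes back to the west ledge with the mouse.
5. Guide goes to the east ledge with the fox and the mouse.
6. Guide goes back to the west ledge with the mouse.
7. Guide goes to the east ledge with the mouse and the pigeon.
8. Guide goes back to the west ledge with the wolf.
9. Guide goes to the east ledge with the cheese and the wolf.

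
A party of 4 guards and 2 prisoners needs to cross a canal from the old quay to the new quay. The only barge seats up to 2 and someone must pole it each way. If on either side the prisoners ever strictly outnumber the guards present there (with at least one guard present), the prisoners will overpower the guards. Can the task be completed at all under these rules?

1. 2 prisoners → the new quay.  (the old quay: 4G 0P; the new quay: 0G 2P)
2. 1 prisoner ← the old quay.  (the old quay: 4G 1P; the new quay: 0G 1P)
3. 2 guards → the new quay.  (the old quay: 2G 1P; the new quay: 2G 1P)
4. 1 prisoner ← the old quay.  (the old quay: 2G 2P; the new quay: 2G 0P)
5. 2 prisoners → the new quay.  (the old quay: 2G 0P; the new quay: 2G 2P)
6. 1 prisoner ← the old quay.  (the old quay: 2G 1P; the new quay: 2G 1P)
7. 1 guard and 1 prisoner → the new quay.  (the old quay: 1G 0P; the new quay: 3G 2P)
8. 1 prisoner ← the old quay.  (the old quay: 1G 1P; the new quay: 3G 1P)
9. 1 guard and 1 prisoner → the new quay.  (the old quay: 0G 0P; the new quay: 4G 2P)

Yes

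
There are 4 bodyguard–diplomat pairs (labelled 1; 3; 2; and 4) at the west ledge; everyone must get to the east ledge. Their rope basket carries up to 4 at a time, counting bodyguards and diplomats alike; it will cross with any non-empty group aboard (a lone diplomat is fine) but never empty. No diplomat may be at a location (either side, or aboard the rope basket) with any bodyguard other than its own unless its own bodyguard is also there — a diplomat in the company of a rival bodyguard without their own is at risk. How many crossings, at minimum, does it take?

5

Counting alone: each trip to the east ledge takes at most 4 across and each return brings at least 1 back, so after t trips out (and t−1 returns) at most 4t − (t−1) of the 8 are across; that first reaches 8 at t = 3, so at least 5 crossings are needed.
The plan below uses exactly 5 crossings, so it is optimal:
1. bodyguard 1 and diplomat 1 cross → the east ledge.
2. bodyguard 1 crosses ← the west ledge.
3. bodyguard 1, bodyguard 2, bodyguard 3, and bodyguard 4 cross → the east ledge.
4. diplomat 1 crosses ← the west ledge.
5. diplomat 1, diplomat 2, diplomat 3, and diplomat 4 cross → the east ledge.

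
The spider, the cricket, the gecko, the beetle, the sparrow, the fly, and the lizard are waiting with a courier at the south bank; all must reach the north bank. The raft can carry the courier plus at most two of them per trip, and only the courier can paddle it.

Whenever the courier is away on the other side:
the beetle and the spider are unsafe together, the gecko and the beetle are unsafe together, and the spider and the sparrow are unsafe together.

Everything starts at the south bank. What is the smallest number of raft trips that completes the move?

Counting alone: the courier can take at most 2 across per trip to the north bank, so moving all 7 needs at least 4 loaded trips out, with a return between consecutive ones — at least 7 crossings.
The plan below uses exactly 7 crossings, so it is optimal:
1. Courier goes to the north bank with the gecko and the spider.
2. Courier goes back to the south bank alone.
3. Courier goes to the north bank with the cricket.
4. Courier goes back to the south bank alone.
5. Courier goes to the north bank with the fly and the lizard.
6. Courier goes back to the south bank alone.
7. Courier goes to the north bank with the beetle and the sparrow.

7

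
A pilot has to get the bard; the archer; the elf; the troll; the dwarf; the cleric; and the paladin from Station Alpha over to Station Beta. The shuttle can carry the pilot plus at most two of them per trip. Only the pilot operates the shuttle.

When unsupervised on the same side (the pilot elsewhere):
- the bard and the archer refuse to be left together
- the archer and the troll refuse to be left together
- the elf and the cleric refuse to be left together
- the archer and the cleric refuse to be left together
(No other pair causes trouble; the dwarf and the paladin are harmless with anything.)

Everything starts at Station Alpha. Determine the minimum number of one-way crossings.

Counting alone: the pilot can take at most 2 across per trip to Station Beta, so moving all 7 needs at least 4 loaded trips out, with a return between consecutive ones — at least 7 crossings.
The plan below uses exactly 7 crossings, so it is optimal:
1. Pilot goes to Station Beta with the archer and the elf.
2. Pilot goes back to Station Alpha alone.
3. Pilot goes to Station Beta with the dwarf and the paladin.
4. Pilot goes back to Station Alpha alone.
5. Pilot goes to Station Beta with the bard and the troll.
6. Pilot goes back to Station Alpha with the archer.
7. Pilot goes to Station Beta with the archer and the cleric.

7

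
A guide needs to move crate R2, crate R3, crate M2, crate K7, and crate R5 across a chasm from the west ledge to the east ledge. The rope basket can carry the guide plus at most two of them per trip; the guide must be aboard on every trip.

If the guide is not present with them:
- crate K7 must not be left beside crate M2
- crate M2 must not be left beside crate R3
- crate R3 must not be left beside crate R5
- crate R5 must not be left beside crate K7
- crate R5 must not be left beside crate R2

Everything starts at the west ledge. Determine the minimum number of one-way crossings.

Counting alone: the guide can take at most 2 across per trip to the east ledge, so moving all 5 needs at least 3 loaded trips out, with a return between consecutive ones — at least 5 crossings.
The safety rule pushes this higher. Following every safe sequence of crossings, the most of the 5 that can be at the east ledge as the rope basket arrives there on crossing 5 is 4 — never all 5.
So no plan with fewer than 7 crossings exists, and this one achieves 7:
1. Guide goes to the east ledge with crate M2 and crate R5.
2. Guide goes back to the west ledge alone.
3. Guide goes to the east ledge with crate R2.
4. Guide goes back to the west ledge with crate R5.
5. Guide goes to the east ledge with crate K7 and crate R3.
6. Guide goes back to the west ledge with crate M2.
7. Guide goes to the east ledge with crate M2 and crate R5.

7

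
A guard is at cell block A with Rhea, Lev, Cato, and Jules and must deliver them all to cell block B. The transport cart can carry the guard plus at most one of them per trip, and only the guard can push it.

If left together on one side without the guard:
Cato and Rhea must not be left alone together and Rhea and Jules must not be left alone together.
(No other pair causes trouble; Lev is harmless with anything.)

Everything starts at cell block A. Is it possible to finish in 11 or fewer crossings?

Yes — this plan uses 9 crossings (≤ 11):
1. Guard goes to cell block B with Rhea.  [cell block A: Cato, Jules, Lev | cell block B: Rhea]
2. Guard goes back to cell block A alone.  [cell block A: Cato, Jules, Lev | cell block B: Rhea]
3. Guard goes to cell block B with Lev.  [cell block A: Cato, Jules | cell block B: Lev, Rhea]
4. Guard goes back to cell block A alone.  [cell block A: Cato, Jules | cell block B: Lev, Rhea]
5. Guard goes to cell block B with Cato.  [cell block A: Jules | cell block B: Cato, Lev, Rhea]
6. Guard goes back to cell block A with Rhea.  [cell block A: Jules, Rhea | cell block B: Cato, Lev]
7. Guard goes to cell block B with Jules.  [cell block A: Rhea | cell block B: Cato, Jules, Lev]
8. Guard goes back to cell block A alone.  [cell block A: Rhea | cell block B: Cato, Jules, Lev]
9. Guard goes to cell block B with Rhea.  [cell block A: — | cell block B: Cato, Jules, Lev, Rhea]

Yes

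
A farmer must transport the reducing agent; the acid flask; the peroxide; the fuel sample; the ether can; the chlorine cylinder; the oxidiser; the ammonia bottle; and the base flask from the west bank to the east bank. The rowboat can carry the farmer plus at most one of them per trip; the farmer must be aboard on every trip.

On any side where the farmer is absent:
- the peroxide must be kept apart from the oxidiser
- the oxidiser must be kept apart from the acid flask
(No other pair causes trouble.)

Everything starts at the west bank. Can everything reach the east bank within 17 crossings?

Counting alone: the farmer can take at most 1 across per trip to the east bank, so moving all 9 needs at least 9 loaded trips out, with a return between consecutive ones — at least 17 crossings.
The safety rule pushes this higher. Following every safe sequence of crossings, the most of the 9 that can be at the east bank as the rowboat arrives there on crossing 17 is 8 — never all 9.
So the move cannot be finished within 17 crossings. (The shortest complete plan takes 19:)
1. Farmer goes to the east bank with the oxidiser.  [the west bank: the acid flask, the ammonia bottle, the base flask, the chlorine cylinder, the ether can, the fuel sample, the peroxide, the reducing agent | the east bank: the oxidiser]
2. Farmer goes back to the west bank alone.  [the west bank: the acid flask, the ammonia bottle, the base flask, the chlorine cylinder, the ether can, the fuel sample, the peroxide, the reducing agent | the east bank: the oxidiser]
3. Farmer goes to the east bank with the reducing agent.  [the west bank: the acid flask, the ammonia bottle, the base flask, the chlorine cylinder, the ether can, the fuel sample, the peroxide | the east bank: the oxidiser, the reducing agent]
4. Farmer goes back to the west bank alone.  [the west bank: the acid flask, the ammonia bottle, the base flask, the chlorine cylinder, the ether can, the fuel sample, the peroxide | the east bank: the oxidiser, the reducing agent]
5. Farmer goes to the east bank with the acid flask.  [the west bank: the ammonia bottle, the base flask, the chlorine cylinder, the ether can, the fuel sample, the peroxide | the east bank: the acid flask, the oxidiser, the reducing agent]
6. Farmer goes back to the west bank with the oxidiser.  [the west bank: the ammonia bottle, the base flask, the chlorine cylinder, the ether can, the fuel sample, the oxidiser, the peroxide | the east bank: the acid flask, the reducing agent]
7. Farmer goes to the east bank with the peroxide.  [the west bank: the ammonia bottle, the base flask, the chlorine cylinder, the ether can, the fuel sample, the oxidiser | the east bank: the acid flask, the peroxide, the reducing agent]
8. Farmer goes back to the west bank alone.  [the west bank: the ammonia bottle, the base flask, the chlorine cylinder, the ether can, the fuel sample, the oxidiser | the east bank: the acid flask, the peroxide, the reducing agent]
9. Farmer goes to the east bank with the fuel sample.  [the west bank: the ammonia bottle, the base flask, the chlorine cylinder, the ether can, the oxidiser | the east bank: the acid flask, the fuel sample, the peroxide, the reducing agent]
10. Farmer goes back to the west bank alone.  [the west bank: the ammonia bottle, the base flask, the chlorine cylinder, the ether can, the oxidiser | the east bank: the acid flask, the fuel sample, the peroxide, the reducing agent]
11. Farmer goes to the east bank with the ether can.  [the west bank: the ammonia bottle, the base flask, the chlorine cylinder, the oxidiser | the east bank: the acid flask, the ether can, the fuel sample, the peroxide, the reducing agent]
12. Farmer goes back to the west bank alone.  [the west bank: the ammonia bottle, the base flask, the chlorine cylinder, the oxidiser | the east bank: the acid flask, the ether can, the fuel sample, the peroxide, the reducing agent]
13. Farmer goes to the east bank with the chlorine cylinder.  [the west bank: the ammonia bottle, the base flask, the oxidiser | the east bank: the acid flask, the chlorine cylinder, the ether can, the fuel sample, the peroxide, the reducing agent]
14. Farmer goes back to the west bank alone.  [the west bank: the ammonia bottle, the base flask, the oxidiser | the east bank: the acid flask, the chlorine cylinder, the ether can, the fuel sample, the peroxide, the reducing agent]
15. Farmer goes to the east bank with the ammonia bottle.  [the west bank: the base flask, the oxidiser | the east bank: the acid flask, the ammonia bottle, the chlorine cylinder, the ether can, the fuel sample, the peroxide, the reducing agent]
16. Farmer goes back to the west bank alone.  [the west bank: the base flask, the oxidiser | the east bank: the acid flask, the ammonia bottle, the chlorine cylinder, the ether can, the fuel sample, the peroxide, the reducing agent]
17. Farmer goes to the east bank with the base flask.  [the west bank: the oxidiser | the east bank: the acid flask, the ammonia bottle, the base flask, the chlorine cylinder, the ether can, the fuel sample, the peroxide, the reducing agent]
18. Farmer goes back to the west bank alone.  [the west bank: the oxidiser | the east bank: the acid flask, the ammonia bottle, the base flask, the chlorine cylinder, the ether can, the fuel sample, the peroxide, the reducing agent]
19. Farmer goes to the east bank with the oxidiser.  [the west bank: — | the east bank: the acid flask, the ammonia bottle, the base flask, the chlorine cylinder, the ether can, the fuel sample, the oxidiser, the peroxide, the reducing agent]

No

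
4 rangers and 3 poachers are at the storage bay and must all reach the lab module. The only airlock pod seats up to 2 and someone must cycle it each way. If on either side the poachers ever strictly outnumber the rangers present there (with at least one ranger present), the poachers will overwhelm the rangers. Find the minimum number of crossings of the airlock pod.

Counting alone: each trip to the lab module takes at most 2 across and each return brings at least 1 back, so after t trips out (and t−1 returns) at most 2t − (t−1) of the 7 are across; that first reaches 7 at t = 6, so at least 11 crossings are needed.
The plan below uses exactly 11 crossings, so it is optimal:
1. 2 poachers → the lab module.  (the storage bay: 4R 1P; the lab module: 0R 2P)
2. 1 poacher ← the storage bay.  (the storage bay: 4R 2P; the lab module: 0R 1P)
3. 2 poachers → the lab module.  (the storage bay: 4R 0P; the lab module: 0R 3P)
4. 1 poacher ← the storage bay.  (the storage bay: 4R 1P; the lab module: 0R 2P)
5. 2 rangers → the lab module.  (the storage bay: 2R 1P; the lab module: 2R 2P)
6. 1 poacher ← the storage bay.  (the storage bay: 2R 2P; the lab module: 2R 1P)
7. 1 ranger and 1 poacher → the lab module.  (the storage bay: 1R 1P; the lab module: 3R 2P)
8. 1 ranger ← the storage bay.  (the storage bay: 2R 1P; the lab module: 2R 2P)
9. 1 ranger and 1 poacher → the lab module.  (the storage bay: 1R 0P; the lab module: 3R 3P)
10. 1 poacher ← the storage bay.  (the storage bay: 1R 1P; the lab module: 3R 2P)
11. 1 ranger and 1 poacher → the lab module.  (the storage bay: 0R 0P; the lab module: 4R 3P)

11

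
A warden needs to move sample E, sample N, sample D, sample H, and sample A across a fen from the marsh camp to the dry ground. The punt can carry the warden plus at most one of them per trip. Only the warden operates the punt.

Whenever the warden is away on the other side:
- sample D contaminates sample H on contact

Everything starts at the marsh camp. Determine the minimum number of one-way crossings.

9

Counting alone: the warden can take at most 1 across per trip to the dry ground, so moving all 5 needs at least 5 loaded trips out, with a return between consecutive ones — at least 9 crossings.
The plan below uses exactly 9 crossings, so it is optimal:
1. Warden goes to the dry ground with sample D.
2. Warden goes back to the marsh camp alone.
3. Warden goes to the dry ground with sample E.
4. Warden goes back to the marsh camp alone.
5. Warden goes to the dry ground with sample N.
6. Warden goes back to the marsh camp alone.
7. Warden goes to the dry ground with sample A.
8. Warden goes back to the marsh camp alone.
9. Warden goes to the dry ground with sample H.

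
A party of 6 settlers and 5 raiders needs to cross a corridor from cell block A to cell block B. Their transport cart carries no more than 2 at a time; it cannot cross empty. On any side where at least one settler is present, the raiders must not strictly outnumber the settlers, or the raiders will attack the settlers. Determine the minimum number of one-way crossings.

19

Counting alone: each trip to cell block B takes at most 2 across and each return brings at least 1 back, so after t trips out (and t−1 returns) at most 2t − (t−1) of the 11 are across; that first reaches 11 at t = 10, so at least 19 crossings are needed.
The plan below uses exactly 19 crossings, so it is optimal:
1. 2 raiders → cell block B.  (cell block A: 6S 3R; cell block B: 0S 2R)
2. 1 raider ← cell block A.  (cell block A: 6S 4R; cell block B: 0S 1R)
3. 2 raiders → cell block B.  (cell block A: 6S 2R; cell block B: 0S 3R)
4. 1 raider ← cell block A.  (cell block A: 6S 3R; cell block B: 0S 2R)
5. 2 settlers → cell block B.  (cell block A: 4S 3R; cell block B: 2S 2R)
6. 1 raider ← cell block A.  (cell block A: 4S 4R; cell block B: 2S 1R)
7. 1 settler and 1 raider → cell block B.  (cell block A: 3S 3R; cell block B: 3S 2R)
8. 1 settler ← cell block A.  (cell block A: 4S 3R; cell block B: 2S 2R)
9. 1 settler and 1 raider → cell block B.  (cell block A: 3S 2R; cell block B: 3S 3R)
10. 1 raider ← cell block A.  (cell block A: 3S 3R; cell block B: 3S 2R)
11. 1 settler and 1 raider → cell block B.  (cell block A: 2S 2R; cell block B: 4S 3R)
12. 1 settler ← cell block A.  (cell block A: 3S 2R; cell block B: 3S 3R)
13. 1 settler and 1 raider → cell block B.  (cell block A: 2S 1R; cell block B: 4S 4R)
14. 1 raider ← cell block A.  (cell block A: 2S 2R; cell block B: 4S 3R)
15. 1 settler and 1 raider → cell block B.  (cell block A: 1S 1R; cell block B: 5S 4R)
16. 1 settler ← cell block A.  (cell block A: 2S 1R; cell block B: 4S 4R)
17. 1 settler and 1 raider → cell block B.  (cell block A: 1S 0R; cell block B: 5S 5R)
18. 1 raider ← cell block A.  (cell block A: 1S 1R; cell block B: 5S 4R)
19. 1 settler and 1 raider → cell block B.  (cell block A: 0S 0R; cell block B: 6S 5R)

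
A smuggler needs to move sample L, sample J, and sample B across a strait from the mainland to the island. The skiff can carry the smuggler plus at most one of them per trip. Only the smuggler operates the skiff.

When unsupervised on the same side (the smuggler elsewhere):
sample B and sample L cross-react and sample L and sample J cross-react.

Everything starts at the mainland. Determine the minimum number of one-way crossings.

Counting alone: the smuggler can take at most 1 across per trip to the island, so moving all 3 needs at least 3 loaded trips out, with a return between consecutive ones — at least 5 crossings.
The safety rule pushes this higher. Following every safe sequence of crossings, the most of the 3 that can be at the island as the skiff arrives there on crossing 5 is 2 — never all 3.
So no plan with fewer than 7 crossings exists, and this one achieves 7:
1. Smuggler goes to the island with sample L.  [the mainland: sample B, sample J | the island: sample L]
2. Smuggler goes back to the mainland alone.  [the mainland: sample B, sample J | the island: sample L]
3. Smuggler goes to the island with sample J.  [the mainland: sample B | the island: sample J, sample L]
4. Smuggler goes back to the mainland with sample L.  [the mainland: sample B, sample L | the island: sample J]
5. Smuggler goes to the island with sample B.  [the mainland: sample L | the island: sample B, sample J]
6. Smuggler goes back to the mainland alone.  [the mainland: sample L | the island: sample B, sample J]
7. Smuggler goes to the island with sample L.  [the mainland: — | the island: sample B, sample J, sample L]

7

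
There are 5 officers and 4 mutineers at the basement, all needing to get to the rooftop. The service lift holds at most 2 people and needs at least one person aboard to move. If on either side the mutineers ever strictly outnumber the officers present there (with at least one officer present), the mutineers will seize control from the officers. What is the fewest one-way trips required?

15

Counting alone: each trip to the rooftop takes at most 2 across and each return brings at least 1 back, so after t trips out (and t−1 returns) at most 2t − (t−1) of the 9 are across; that first reaches 9 at t = 8, so at least 15 crossings are needed.
The plan below uses exactly 15 crossings, so it is optimal:
1. 2 mutineers → the rooftop.  (the basement: 5O 2M; the rooftop: 0O 2M)
2. 1 mutineer ← the basement.  (the basement: 5O 3M; the rooftop: 0O 1M)
3. 2 mutineers → the rooftop.  (the basement: 5O 1M; the rooftop: 0O 3M)
4. 1 mutineer ← the basement.  (the basement: 5O 2M; the rooftop: 0O 2M)
5. 2 officers → the rooftop.  (the basement: 3O 2M; the rooftop: 2O 2M)
6. 1 mutineer ← the basement.  (the basement: 3O 3M; the rooftop: 2O 1M)
7. 1 officer and 1 mutineer → the rooftop.  (the basement: 2O 2M; the rooftop: 3O 2M)
8. 1 officer ← the basement.  (the basement: 3O 2M; the rooftop: 2O 2M)
9. 1 officer and 1 mutineer → the rooftop.  (the basement: 2O 1M; the rooftop: 3O 3M)
10. 1 mutineer ← the basement.  (the basement: 2O 2M; the rooftop: 3O 2M)
11. 1 officer and 1 mutineer → the rooftop.  (the basement: 1O 1M; the rooftop: 4O 3M)
12. 1 officer ← the basement.  (the basement: 2O 1M; the rooftop: 3O 3M)
13. 1 officer and 1 mutineer → the rooftop.  (the basement: 1O 0M; the rooftop: 4O 4M)
14. 1 mutineer ← the basement.  (the basement: 1O 1M; the rooftop: 4O 3M)
15. 1 officer and 1 mutineer → the rooftop.  (the basement: 0O 0M; the rooftop: 5O 4M)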